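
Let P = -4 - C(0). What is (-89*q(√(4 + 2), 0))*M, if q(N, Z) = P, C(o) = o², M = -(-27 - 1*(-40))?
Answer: -4628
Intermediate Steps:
M = -13 (M = -(-27 + 40) = -1*13 = -13)
P = -4 (P = -4 - 1*0² = -4 - 1*0 = -4 + 0 = -4)
q(N, Z) = -4
(-89*q(√(4 + 2), 0))*M = -89*(-4)*(-13) = 356*(-13) = -4628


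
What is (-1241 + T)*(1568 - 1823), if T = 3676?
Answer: -620925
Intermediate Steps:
(-1241 + T)*(1568 - 1823) = (-1241 + 3676)*(1568 - 1823) = 2435*(-255) = -620925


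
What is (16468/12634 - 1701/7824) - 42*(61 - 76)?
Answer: 10396976213/16474736 ≈ 631.09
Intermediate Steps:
(16468/12634 - 1701/7824) - 42*(61 - 76) = (16468*(1/12634) - 1701*1/7824) - 42*(-15) = (8234/6317 - 567/2608) + 630 = 17892533/16474736 + 630 = 10396976213/16474736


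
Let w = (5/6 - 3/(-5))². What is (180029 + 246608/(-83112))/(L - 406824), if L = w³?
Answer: -454480580565000000/1027016281367761313 ≈ -0.44253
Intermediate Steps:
w = 1849/900 (w = (5*(⅙) - 3*(-⅕))² = (⅚ + ⅗)² = (43/30)² = 1849/900 ≈ 2.0544)
L = 6321363049/729000000 (L = (1849/900)³ = 6321363049/729000000 ≈ 8.6713)
(180029 + 246608/(-83112))/(L - 406824) = (180029 + 246608/(-83112))/(6321363049/729000000 - 406824) = (180029 + 246608*(-1/83112))/(-296568374636951/729000000) = (180029 - 30826/10389)*(-729000000/296568374636951) = (1870290455/10389)*(-729000000/296568374636951) = -454480580565000000/1027016281367761313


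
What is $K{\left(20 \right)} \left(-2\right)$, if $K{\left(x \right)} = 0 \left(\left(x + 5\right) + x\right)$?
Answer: $0$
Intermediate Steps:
$K{\left(x \right)} = 0$ ($K{\left(x \right)} = 0 \left(\left(5 + x\right) + x\right) = 0 \left(5 + 2 x\right) = 0$)
$K{\left(20 \right)} \left(-2\right) = 0 \left(-2\right) = 0$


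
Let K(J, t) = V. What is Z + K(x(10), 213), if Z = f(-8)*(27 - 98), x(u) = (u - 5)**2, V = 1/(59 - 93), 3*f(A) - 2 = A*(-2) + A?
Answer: -24143/102 ≈ -236.70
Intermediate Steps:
f(A) = 2/3 - A/3 (f(A) = 2/3 + (A*(-2) + A)/3 = 2/3 + (-2*A + A)/3 = 2/3 + (-A)/3 = 2/3 - A/3)
V = -1/34 (V = 1/(-34) = -1/34 ≈ -0.029412)
x(u) = (-5 + u)**2
K(J, t) = -1/34
Z = -710/3 (Z = (2/3 - 1/3*(-8))*(27 - 98) = (2/3 + 8/3)*(-71) = (10/3)*(-71) = -710/3 ≈ -236.67)
Z + K(x(10), 213) = -710/3 - 1/34 = -24143/102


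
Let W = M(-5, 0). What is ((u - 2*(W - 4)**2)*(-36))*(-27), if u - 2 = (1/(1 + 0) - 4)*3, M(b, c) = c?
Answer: -37908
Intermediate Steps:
W = 0
u = -7 (u = 2 + (1/(1 + 0) - 4)*3 = 2 + (1/1 - 4)*3 = 2 + (1 - 4)*3 = 2 - 3*3 = 2 - 9 = -7)
((u - 2*(W - 4)**2)*(-36))*(-27) = ((-7 - 2*(0 - 4)**2)*(-36))*(-27) = ((-7 - 2*(-4)**2)*(-36))*(-27) = ((-7 - 2*16)*(-36))*(-27) = ((-7 - 32)*(-36))*(-27) = -39*(-36)*(-27) = 1404*(-27) = -37908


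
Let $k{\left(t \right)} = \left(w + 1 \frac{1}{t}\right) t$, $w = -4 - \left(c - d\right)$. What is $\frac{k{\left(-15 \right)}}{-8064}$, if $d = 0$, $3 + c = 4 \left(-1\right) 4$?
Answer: $\frac{1}{36} \approx 0.027778$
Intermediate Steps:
$c = -19$ ($c = -3 + 4 \left(-1\right) 4 = -3 - 16 = -19$)
$w = 15$ ($w = -4 - \left(-19 - 0\right) = -4 - \left(-19 + 0\right) = -4 - -19 = -4 + 19 = 15$)
$k{\left(t \right)} = t \left(15 + \frac{1}{t}\right)$ ($k{\left(t \right)} = \left(15 + 1 \frac{1}{t}\right) t = \left(15 + \frac{1}{t}\right) t = t \left(15 + \frac{1}{t}\right)$)
$\frac{k{\left(-15 \right)}}{-8064} = \frac{1 + 15 \left(-15\right)}{-8064} = \left(1 - 225\right) \left(- \frac{1}{8064}\right) = \left(-224\right) \left(- \frac{1}{8064}\right) = \frac{1}{36}$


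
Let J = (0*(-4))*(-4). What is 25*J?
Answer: 0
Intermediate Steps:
J = 0 (J = 0*(-4) = 0)
25*J = 25*0 = 0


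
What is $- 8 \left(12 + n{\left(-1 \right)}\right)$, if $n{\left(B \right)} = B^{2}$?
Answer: $-104$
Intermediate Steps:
$- 8 \left(12 + n{\left(-1 \right)}\right) = - 8 \left(12 + \left(-1\right)^{2}\right) = - 8 \left(12 + 1\right) = \left(-8\right) 13 = -104$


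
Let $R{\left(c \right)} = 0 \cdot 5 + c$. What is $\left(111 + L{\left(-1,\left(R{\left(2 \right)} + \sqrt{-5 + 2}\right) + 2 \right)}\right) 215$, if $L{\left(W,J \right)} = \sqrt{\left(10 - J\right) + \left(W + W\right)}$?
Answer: $23865 + 215 \sqrt{4 - i \sqrt{3}} \approx 24305.0 - 91.077 i$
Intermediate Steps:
$R{\left(c \right)} = c$ ($R{\left(c \right)} = 0 + c = c$)
$L{\left(W,J \right)} = \sqrt{10 - J + 2 W}$ ($L{\left(W,J \right)} = \sqrt{\left(10 - J\right) + 2 W} = \sqrt{10 - J + 2 W}$)
$\left(111 + L{\left(-1,\left(R{\left(2 \right)} + \sqrt{-5 + 2}\right) + 2 \right)}\right) 215 = \left(111 + \sqrt{10 - \left(\left(2 + \sqrt{-5 + 2}\right) + 2\right) + 2 \left(-1\right)}\right) 215 = \left(111 + \sqrt{10 - \left(\left(2 + \sqrt{-3}\right) + 2\right) - 2}\right) 215 = \left(111 + \sqrt{10 - \left(\left(2 + i \sqrt{3}\right) + 2\right) - 2}\right) 215 = \left(111 + \sqrt{10 - \left(4 + i \sqrt{3}\right) - 2}\right) 215 = \left(111 + \sqrt{4 - i \sqrt{3}}\right) 215 = 23865 + 215 \sqrt{4 - i \sqrt{3}}$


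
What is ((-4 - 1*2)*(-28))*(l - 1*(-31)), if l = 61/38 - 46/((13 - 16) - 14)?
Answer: 1916124/323 ≈ 5932.3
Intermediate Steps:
l = 2785/646 (l = 61*(1/38) - 46/(-3 - 14) = 61/38 - 46/(-17) = 61/38 - 46*(-1/17) = 61/38 + 46/17 = 2785/646 ≈ 4.3111)
((-4 - 1*2)*(-28))*(l - 1*(-31)) = ((-4 - 1*2)*(-28))*(2785/646 - 1*(-31)) = ((-4 - 2)*(-28))*(2785/646 + 31) = -6*(-28)*(22811/646) = 168*(22811/646) = 1916124/323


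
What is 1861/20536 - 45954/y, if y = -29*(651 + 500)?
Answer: 1005829663/685471144 ≈ 1.4674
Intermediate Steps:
y = -33379 (y = -29*1151 = -33379)
1861/20536 - 45954/y = 1861/20536 - 45954/(-33379) = 1861*(1/20536) - 45954*(-1/33379) = 1861/20536 + 45954/33379 = 1005829663/685471144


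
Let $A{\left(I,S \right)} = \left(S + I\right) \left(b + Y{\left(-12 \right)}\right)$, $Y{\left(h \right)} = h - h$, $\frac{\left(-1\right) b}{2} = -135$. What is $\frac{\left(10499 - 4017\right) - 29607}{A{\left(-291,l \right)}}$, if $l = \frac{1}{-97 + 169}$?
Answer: $\frac{18500}{62853} \approx 0.29434$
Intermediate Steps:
$b = 270$ ($b = \left(-2\right) \left(-135\right) = 270$)
$Y{\left(h \right)} = 0$
$l = \frac{1}{72} \approx 0.013889$
$A{\left(I,S \right)} = 270 I + 270 S$ ($A{\left(I,S \right)} = \left(S + I\right) \left(270 + 0\right) = \left(I + S\right) 270 = 270 I + 270 S$)
$\frac{\left(10499 - 4017\right) - 29607}{A{\left(-291,l \right)}} = \frac{\left(10499 - 4017\right) - 29607}{270 \left(-291\right) + 270 \cdot \frac{1}{72}} = \frac{6482 - 29607}{-78570 + \frac{15}{4}} = - \frac{23125}{- \frac{314265}{4}} = \left(-23125\right) \left(- \frac{4}{314265}\right) = \frac{18500}{62853}$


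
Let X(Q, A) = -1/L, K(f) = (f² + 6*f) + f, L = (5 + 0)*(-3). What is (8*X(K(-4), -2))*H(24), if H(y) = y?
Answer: 64/5 ≈ 12.800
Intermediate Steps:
L = -15 (L = 5*(-3) = -15)
K(f) = f² + 7*f
X(Q, A) = 1/15 (X(Q, A) = -1/(-15) = -1*(-1/15) = 1/15)
(8*X(K(-4), -2))*H(24) = (8*(1/15))*24 = (8/15)*24 = 64/5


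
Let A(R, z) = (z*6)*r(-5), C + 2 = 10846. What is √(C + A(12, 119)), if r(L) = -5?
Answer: √7274 ≈ 85.288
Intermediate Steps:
C = 10844 (C = -2 + 10846 = 10844)
A(R, z) = -30*z (A(R, z) = (z*6)*(-5) = (6*z)*(-5) = -30*z)
√(C + A(12, 119)) = √(10844 - 30*119) = √(10844 - 3570) = √7274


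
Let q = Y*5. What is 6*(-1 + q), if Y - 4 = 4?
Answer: 234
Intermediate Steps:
Y = 8 (Y = 4 + 4 = 8)
q = 40 (q = 8*5 = 40)
6*(-1 + q) = 6*(-1 + 40) = 6*39 = 234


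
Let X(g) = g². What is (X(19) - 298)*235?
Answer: 14805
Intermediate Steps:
(X(19) - 298)*235 = (19² - 298)*235 = (361 - 298)*235 = 63*235 = 14805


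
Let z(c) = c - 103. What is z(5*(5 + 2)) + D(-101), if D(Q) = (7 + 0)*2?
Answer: -54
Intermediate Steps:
z(c) = -103 + c
D(Q) = 14 (D(Q) = 7*2 = 14)
z(5*(5 + 2)) + D(-101) = (-103 + 5*(5 + 2)) + 14 = (-103 + 5*7) + 14 = (-103 + 35) + 14 = -68 + 14 = -54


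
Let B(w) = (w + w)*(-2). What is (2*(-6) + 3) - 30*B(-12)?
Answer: -1449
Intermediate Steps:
B(w) = -4*w (B(w) = (2*w)*(-2) = -4*w)
(2*(-6) + 3) - 30*B(-12) = (2*(-6) + 3) - (-120)*(-12) = (-12 + 3) - 30*48 = -9 - 1440 = -1449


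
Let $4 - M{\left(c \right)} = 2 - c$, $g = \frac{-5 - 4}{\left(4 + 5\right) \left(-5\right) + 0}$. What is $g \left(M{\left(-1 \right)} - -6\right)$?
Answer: $\frac{7}{5} \approx 1.4$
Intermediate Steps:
$g = \frac{1}{5}$ ($g = - \frac{9}{9 \left(-5\right) + 0} = - \frac{9}{-45 + 0} = - \frac{9}{-45} = \left(-9\right) \left(- \frac{1}{45}\right) = \frac{1}{5} \approx 0.2$)
$M{\left(c \right)} = 2 + c$ ($M{\left(c \right)} = 4 - \left(2 - c\right) = 4 + \left(-2 + c\right) = 2 + c$)
$g \left(M{\left(-1 \right)} - -6\right) = \frac{\left(2 - 1\right) - -6}{5} = \frac{1 + 6}{5} = \frac{1}{5} \cdot 7 = \frac{7}{5}$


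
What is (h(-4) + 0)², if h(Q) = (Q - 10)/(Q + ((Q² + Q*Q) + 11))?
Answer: 196/1521 ≈ 0.12886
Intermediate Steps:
h(Q) = (-10 + Q)/(11 + Q + 2*Q²) (h(Q) = (-10 + Q)/(Q + ((Q² + Q²) + 11)) = (-10 + Q)/(Q + (2*Q² + 11)) = (-10 + Q)/(Q + (11 + 2*Q²)) = (-10 + Q)/(11 + Q + 2*Q²))
(h(-4) + 0)² = ((-10 - 4)/(11 - 4 + 2*(-4)²) + 0)² = (-14/(11 - 4 + 2*16) + 0)² = (-14/(11 - 4 + 32) + 0)² = (-14/39 + 0)² = (-14/39)² = 196/1521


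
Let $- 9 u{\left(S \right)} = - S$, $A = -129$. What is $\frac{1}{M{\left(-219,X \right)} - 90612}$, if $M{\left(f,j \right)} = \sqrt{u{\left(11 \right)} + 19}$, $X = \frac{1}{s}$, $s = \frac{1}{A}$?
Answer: $- \frac{407754}{36947405357} - \frac{3 \sqrt{182}}{73894810714} \approx -1.1037 \cdot 10^{-5}$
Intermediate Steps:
$u{\left(S \right)} = \frac{S}{9}$ ($u{\left(S \right)} = - \frac{\left(-1\right) S}{9} = \frac{S}{9}$)
$s = - \frac{1}{129}$ ($s = \frac{1}{-129} = - \frac{1}{129} \approx -0.0077519$)
$X = -129$ ($X = \frac{1}{- \frac{1}{129}} = -129$)
$M{\left(f,j \right)} = \frac{\sqrt{182}}{3}$ ($M{\left(f,j \right)} = \sqrt{\frac{1}{9} \cdot 11 + 19} = \sqrt{\frac{11}{9} + 19} = \sqrt{\frac{182}{9}} = \frac{\sqrt{182}}{3}$)
$\frac{1}{M{\left(-219,X \right)} - 90612} = \frac{1}{\frac{\sqrt{182}}{3} - 90612} = \frac{1}{-90612 + \frac{\sqrt{182}}{3}}$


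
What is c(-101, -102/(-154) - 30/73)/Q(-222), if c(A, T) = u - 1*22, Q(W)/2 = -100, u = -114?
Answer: 17/25 ≈ 0.68000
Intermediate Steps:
Q(W) = -200 (Q(W) = 2*(-100) = -200)
c(A, T) = -136 (c(A, T) = -114 - 1*22 = -114 - 22 = -136)
c(-101, -102/(-154) - 30/73)/Q(-222) = -136/(-200) = -136*(-1/200) = 17/25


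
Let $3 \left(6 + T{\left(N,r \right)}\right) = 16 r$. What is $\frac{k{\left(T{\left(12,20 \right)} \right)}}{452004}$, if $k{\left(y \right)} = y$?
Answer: $\frac{151}{678006} \approx 0.00022271$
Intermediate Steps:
$T{\left(N,r \right)} = -6 + \frac{16 r}{3}$
$\frac{k{\left(T{\left(12,20 \right)} \right)}}{452004} = \frac{-6 + \frac{16}{3} \cdot 20}{452004} = \left(-6 + \frac{320}{3}\right) \frac{1}{452004} = \frac{302}{3} \cdot \frac{1}{452004} = \frac{151}{678006}$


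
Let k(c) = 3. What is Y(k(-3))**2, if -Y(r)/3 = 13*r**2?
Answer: 123201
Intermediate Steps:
Y(r) = -39*r**2
Y(k(-3))**2 = (-39*3**2)**2 = (-39*9)**2 = (-351)**2 = 123201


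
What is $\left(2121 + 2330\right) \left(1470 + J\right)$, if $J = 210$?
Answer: $7477680$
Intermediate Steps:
$\left(2121 + 2330\right) \left(1470 + J\right) = \left(2121 + 2330\right) \left(1470 + 210\right) = 4451 \cdot 1680 = 7477680$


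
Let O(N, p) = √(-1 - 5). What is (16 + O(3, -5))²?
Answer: (16 + I*√6)² ≈ 250.0 + 78.384*I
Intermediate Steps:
O(N, p) = I*√6 (O(N, p) = √(-6) = I*√6)
(16 + O(3, -5))² = (16 + I*√6)²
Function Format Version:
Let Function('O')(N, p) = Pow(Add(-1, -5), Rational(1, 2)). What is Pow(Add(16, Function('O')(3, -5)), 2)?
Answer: Pow(Add(16, Mul(I, Pow(6, Rational(1, 2)))), 2) ≈ Add(250.00, Mul(78.384, I))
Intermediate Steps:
Function('O')(N, p) = Mul(I, Pow(6, Rational(1, 2))) (Function('O')(N, p) = Pow(-6, Rational(1, 2)) = Mul(I, Pow(6, Rational(1, 2))))
Pow(Add(16, Function('O')(3, -5)), 2) = Pow(Add(16, Mul(I, Pow(6, Rational(1, 2)))), 2)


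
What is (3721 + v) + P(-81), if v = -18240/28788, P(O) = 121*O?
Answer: -14587440/2399 ≈ -6080.6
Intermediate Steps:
v = -1520/2399 (v = -18240*1/28788 = -1520/2399 ≈ -0.63360)
(3721 + v) + P(-81) = (3721 - 1520/2399) + 121*(-81) = 8925159/2399 - 9801 = -14587440/2399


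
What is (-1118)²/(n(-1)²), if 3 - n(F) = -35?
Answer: 312481/361 ≈ 865.60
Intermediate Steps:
n(F) = 38 (n(F) = 3 - 1*(-35) = 3 + 35 = 38)
(-1118)²/(n(-1)²) = (-1118)²/(38²) = 1249924/1444 = 1249924*(1/1444) = 312481/361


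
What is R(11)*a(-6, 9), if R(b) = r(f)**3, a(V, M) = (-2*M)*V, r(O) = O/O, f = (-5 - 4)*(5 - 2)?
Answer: 108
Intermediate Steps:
f = -27 (f = -9*3 = -27)
r(O) = 1
a(V, M) = -2*M*V
R(b) = 1 (R(b) = 1**3 = 1)
R(11)*a(-6, 9) = 1*(-2*9*(-6)) = 1*108 = 108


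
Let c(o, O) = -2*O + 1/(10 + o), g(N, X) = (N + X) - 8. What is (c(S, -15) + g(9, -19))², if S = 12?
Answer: 70225/484 ≈ 145.09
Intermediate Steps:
g(N, X) = -8 + N + X
c(o, O) = 1/(10 + o) - 2*O
(c(S, -15) + g(9, -19))² = ((1 - 20*(-15) - 2*(-15)*12)/(10 + 12) + (-8 + 9 - 19))² = ((1 + 300 + 360)/22 - 18)² = ((1/22)*661 - 18)² = (661/22 - 18)² = (265/22)² = 70225/484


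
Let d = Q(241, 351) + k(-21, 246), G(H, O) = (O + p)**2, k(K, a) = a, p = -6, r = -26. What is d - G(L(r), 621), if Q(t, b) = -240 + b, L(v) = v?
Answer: -377868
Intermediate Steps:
G(H, O) = (-6 + O)**2 (G(H, O) = (O - 6)**2 = (-6 + O)**2)
d = 357 (d = (-240 + 351) + 246 = 111 + 246 = 357)
d - G(L(r), 621) = 357 - (-6 + 621)**2 = 357 - 1*615**2 = 357 - 1*378225 = 357 - 378225 = -377868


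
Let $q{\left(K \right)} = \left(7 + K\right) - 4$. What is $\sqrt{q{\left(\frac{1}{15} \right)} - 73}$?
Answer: $\frac{i \sqrt{15735}}{15} \approx 8.3626 i$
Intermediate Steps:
$q{\left(K \right)} = 3 + K$
$\sqrt{q{\left(\frac{1}{15} \right)} - 73} = \sqrt{\left(3 + \frac{1}{15}\right) - 73} = \sqrt{\frac{46}{15} - 73} = \sqrt{- \frac{1049}{15}} = \frac{i \sqrt{15735}}{15}$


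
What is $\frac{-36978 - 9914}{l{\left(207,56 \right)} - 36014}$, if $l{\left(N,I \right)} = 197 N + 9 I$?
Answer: $- \frac{46892}{5269} \approx -8.8996$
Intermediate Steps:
$l{\left(N,I \right)} = 9 I + 197 N$
$\frac{-36978 - 9914}{l{\left(207,56 \right)} - 36014} = \frac{-36978 - 9914}{\left(9 \cdot 56 + 197 \cdot 207\right) - 36014} = - \frac{46892}{\left(504 + 40779\right) - 36014} = - \frac{46892}{41283 - 36014} = - \frac{46892}{5269}$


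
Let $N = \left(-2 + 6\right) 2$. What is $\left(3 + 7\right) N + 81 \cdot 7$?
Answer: $647$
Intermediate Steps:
$N = 8$ ($N = 4 \cdot 2 = 8$)
$\left(3 + 7\right) N + 81 \cdot 7 = \left(3 + 7\right) 8 + 81 \cdot 7 = 10 \cdot 8 + 567 = 80 + 567 = 647$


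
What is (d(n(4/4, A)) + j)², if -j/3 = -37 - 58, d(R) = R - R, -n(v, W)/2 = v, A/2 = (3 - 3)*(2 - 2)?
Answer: 81225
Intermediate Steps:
A = 0 (A = 2*((3 - 3)*(2 - 2)) = 2*(0*0) = 2*0 = 0)
n(v, W) = -2*v
d(R) = 0
j = 285 (j = -3*(-37 - 58) = -3*(-95) = 285)
(d(n(4/4, A)) + j)² = (0 + 285)² = 285² = 81225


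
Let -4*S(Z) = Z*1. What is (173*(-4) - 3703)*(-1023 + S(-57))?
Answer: 17733825/4 ≈ 4.4335e+6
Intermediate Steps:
S(Z) = -Z/4
(173*(-4) - 3703)*(-1023 + S(-57)) = (173*(-4) - 3703)*(-1023 - 1/4*(-57)) = (-692 - 3703)*(-1023 + 57/4) = -4395*(-4035/4) = 17733825/4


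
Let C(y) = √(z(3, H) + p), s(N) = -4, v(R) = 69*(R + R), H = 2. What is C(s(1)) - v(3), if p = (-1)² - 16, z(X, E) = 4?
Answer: -414 + I*√11 ≈ -414.0 + 3.3166*I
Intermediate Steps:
v(R) = 138*R (v(R) = 69*(2*R) = 138*R)
p = -15 (p = 1 - 16 = -15)
C(y) = I*√11 (C(y) = √(4 - 15) = √(-11) = I*√11)
C(s(1)) - v(3) = I*√11 - 138*3 = I*√11 - 1*414 = I*√11 - 414 = -414 + I*√11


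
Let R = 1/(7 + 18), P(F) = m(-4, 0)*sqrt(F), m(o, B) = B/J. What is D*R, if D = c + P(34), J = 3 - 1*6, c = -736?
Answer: -736/25 ≈ -29.440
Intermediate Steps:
J = -3 (J = 3 - 6 = -3)
m(o, B) = -B/3 (m(o, B) = B/(-3) = B*(-1/3) = -B/3)
P(F) = 0 (P(F) = (-1/3*0)*sqrt(F) = 0*sqrt(F) = 0)
R = 1/25 ≈ 0.040000
D = -736 (D = -736 + 0 = -736)
D*R = -736*1/25 = -736/25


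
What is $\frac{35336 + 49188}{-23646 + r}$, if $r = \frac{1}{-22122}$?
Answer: $- \frac{1869839928}{523096813} \approx -3.5746$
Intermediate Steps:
$r = - \frac{1}{22122} \approx -4.5204 \cdot 10^{-5}$
$\frac{35336 + 49188}{-23646 + r} = \frac{35336 + 49188}{-23646 - \frac{1}{22122}} = \frac{84524}{- \frac{523096813}{22122}} = 84524 \left(- \frac{22122}{523096813}\right) = - \frac{1869839928}{523096813}$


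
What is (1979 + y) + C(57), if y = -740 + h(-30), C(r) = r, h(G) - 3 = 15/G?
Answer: 2597/2 ≈ 1298.5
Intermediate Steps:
h(G) = 3 + 15/G
y = -1475/2 (y = -740 + (3 + 15/(-30)) = -740 + (3 + 15*(-1/30)) = -740 + (3 - ½) = -740 + 5/2 = -1475/2 ≈ -737.50)
(1979 + y) + C(57) = (1979 - 1475/2) + 57 = 2483/2 + 57 = 2597/2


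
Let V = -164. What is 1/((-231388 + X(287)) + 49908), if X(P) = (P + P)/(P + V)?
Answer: -3/544426 ≈ -5.5104e-6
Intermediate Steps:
X(P) = 2*P/(-164 + P) (X(P) = (P + P)/(P - 164) = (2*P)/(-164 + P) = 2*P/(-164 + P))
1/((-231388 + X(287)) + 49908) = 1/((-231388 + 2*287/(-164 + 287)) + 49908) = 1/((-231388 + 2*287/123) + 49908) = 1/((-231388 + 2*287*(1/123)) + 49908) = 1/((-231388 + 14/3) + 49908) = 1/(-694150/3 + 49908) = 1/(-544426/3) = -3/544426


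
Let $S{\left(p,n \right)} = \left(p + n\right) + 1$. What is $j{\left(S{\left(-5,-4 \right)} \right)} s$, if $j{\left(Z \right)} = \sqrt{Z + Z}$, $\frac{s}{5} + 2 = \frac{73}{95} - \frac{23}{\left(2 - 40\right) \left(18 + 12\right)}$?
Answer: $- \frac{1381 i}{57} \approx - 24.228 i$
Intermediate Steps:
$S{\left(p,n \right)} = 1 + n + p$ ($S{\left(p,n \right)} = \left(n + p\right) + 1 = 1 + n + p$)
$s = - \frac{1381}{228}$ ($s = -10 + 5 \left(\frac{73}{95} - \frac{23}{\left(2 - 40\right) \left(18 + 12\right)}\right) = -10 + 5 \left(73 \cdot \frac{1}{95} - \frac{23}{\left(-38\right) 30}\right) = -10 + 5 \left(\frac{73}{95} - \frac{23}{-1140}\right) = -10 + 5 \left(\frac{73}{95} - - \frac{23}{1140}\right) = -10 + 5 \left(\frac{73}{95} + \frac{23}{1140}\right) = -10 + 5 \cdot \frac{899}{1140} = -10 + \frac{899}{228} = - \frac{1381}{228} \approx -6.057$)
$j{\left(Z \right)} = \sqrt{2} \sqrt{Z}$ ($j{\left(Z \right)} = \sqrt{2 Z} = \sqrt{2} \sqrt{Z}$)
$j{\left(S{\left(-5,-4 \right)} \right)} s = \sqrt{2} \sqrt{1 - 4 - 5} \left(- \frac{1381}{228}\right) = \sqrt{2} \sqrt{-8} \left(- \frac{1381}{228}\right) = \sqrt{2} \cdot 2 i \sqrt{2} \left(- \frac{1381}{228}\right) = 4 i \left(- \frac{1381}{228}\right) = - \frac{1381 i}{57}$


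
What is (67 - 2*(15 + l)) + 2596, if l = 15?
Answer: 2603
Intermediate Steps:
(67 - 2*(15 + l)) + 2596 = (67 - 2*(15 + 15)) + 2596 = (67 - 2*30) + 2596 = (67 - 60) + 2596 = 7 + 2596 = 2603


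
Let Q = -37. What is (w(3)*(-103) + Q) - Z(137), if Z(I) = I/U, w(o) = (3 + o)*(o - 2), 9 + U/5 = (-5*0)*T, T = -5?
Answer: -29338/45 ≈ -651.96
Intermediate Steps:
U = -45 (U = -45 + 5*(-5*0*(-5)) = -45 + 5*(0*(-5)) = -45 + 5*0 = -45 + 0 = -45)
w(o) = (-2 + o)*(3 + o) (w(o) = (3 + o)*(-2 + o) = (-2 + o)*(3 + o))
Z(I) = -I/45 (Z(I) = I/(-45) = I*(-1/45) = -I/45)
(w(3)*(-103) + Q) - Z(137) = ((-6 + 3 + 3²)*(-103) - 37) - (-1)*137/45 = ((-6 + 3 + 9)*(-103) - 37) - 1*(-137/45) = (6*(-103) - 37) + 137/45 = (-618 - 37) + 137/45 = -655 + 137/45 = -29338/45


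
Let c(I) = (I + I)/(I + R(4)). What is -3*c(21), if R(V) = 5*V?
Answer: -126/41 ≈ -3.0732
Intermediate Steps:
c(I) = 2*I/(20 + I) (c(I) = (I + I)/(I + 5*4) = (2*I)/(I + 20) = (2*I)/(20 + I) = 2*I/(20 + I))
-3*c(21) = -6*21/(20 + 21) = -6*21/41 = -3*42/41 = -126/41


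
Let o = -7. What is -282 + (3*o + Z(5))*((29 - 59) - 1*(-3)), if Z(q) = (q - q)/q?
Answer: 285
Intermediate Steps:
Z(q) = 0 (Z(q) = 0/q = 0)
-282 + (3*o + Z(5))*((29 - 59) - 1*(-3)) = -282 + (3*(-7) + 0)*((29 - 59) - 1*(-3)) = -282 + (-21 + 0)*(-30 + 3) = -282 - 21*(-27) = -282 + 567 = 285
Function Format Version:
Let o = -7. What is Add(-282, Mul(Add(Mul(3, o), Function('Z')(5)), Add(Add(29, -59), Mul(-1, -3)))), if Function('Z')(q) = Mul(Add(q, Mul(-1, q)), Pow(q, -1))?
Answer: 285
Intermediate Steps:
Function('Z')(q) = 0 (Function('Z')(q) = Mul(0, Pow(q, -1)) = 0)
Add(-282, Mul(Add(Mul(3, o), Function('Z')(5)), Add(Add(29, -59), Mul(-1, -3)))) = Add(-282, Mul(Add(Mul(3, -7), 0), Add(Add(29, -59), Mul(-1, -3)))) = Add(-282, Mul(Add(-21, 0), Add(-30, 3))) = Add(-282, Mul(-21, -27)) = Add(-282, 567) = 285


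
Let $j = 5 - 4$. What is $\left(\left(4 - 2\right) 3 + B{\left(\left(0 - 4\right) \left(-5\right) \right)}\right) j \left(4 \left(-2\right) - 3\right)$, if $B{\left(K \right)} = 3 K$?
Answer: $-726$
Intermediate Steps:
$j = 1$ ($j = 5 - 4 = 1$)
$\left(\left(4 - 2\right) 3 + B{\left(\left(0 - 4\right) \left(-5\right) \right)}\right) j \left(4 \left(-2\right) - 3\right) = \left(\left(4 - 2\right) 3 + 3 \left(0 - 4\right) \left(-5\right)\right) 1 \left(4 \left(-2\right) - 3\right) = \left(2 \cdot 3 + 3 \left(\left(-4\right) \left(-5\right)\right)\right) 1 \left(-8 - 3\right) = \left(6 + 3 \cdot 20\right) 1 \left(-11\right) = \left(6 + 60\right) 1 \left(-11\right) = 66 \cdot 1 \left(-11\right) = 66 \left(-11\right) = -726$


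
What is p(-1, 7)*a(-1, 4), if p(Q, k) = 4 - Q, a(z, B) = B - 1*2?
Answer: 10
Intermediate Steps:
a(z, B) = -2 + B (a(z, B) = B - 2 = -2 + B)
p(-1, 7)*a(-1, 4) = (4 - 1*(-1))*(-2 + 4) = (4 + 1)*2 = 5*2 = 10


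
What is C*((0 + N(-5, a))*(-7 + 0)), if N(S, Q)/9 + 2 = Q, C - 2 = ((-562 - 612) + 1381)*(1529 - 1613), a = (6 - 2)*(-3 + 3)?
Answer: -2190636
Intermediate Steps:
a = 0 (a = 4*0 = 0)
C = -17386 (C = 2 + ((-562 - 612) + 1381)*(1529 - 1613) = 2 + (-1174 + 1381)*(-84) = 2 + 207*(-84) = 2 - 17388 = -17386)
N(S, Q) = -18 + 9*Q
C*((0 + N(-5, a))*(-7 + 0)) = -17386*(0 + (-18 + 9*0))*(-7 + 0) = -17386*(0 + (-18 + 0))*(-7) = -17386*(0 - 18)*(-7) = -(-312948)*(-7) = -17386*126 = -2190636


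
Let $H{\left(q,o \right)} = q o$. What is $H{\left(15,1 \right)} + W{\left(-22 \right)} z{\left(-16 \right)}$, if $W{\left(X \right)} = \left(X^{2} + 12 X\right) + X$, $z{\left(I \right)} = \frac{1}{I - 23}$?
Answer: $\frac{129}{13} \approx 9.9231$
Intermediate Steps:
$z{\left(I \right)} = \frac{1}{-23 + I}$
$H{\left(q,o \right)} = o q$
$W{\left(X \right)} = X^{2} + 13 X$
$H{\left(15,1 \right)} + W{\left(-22 \right)} z{\left(-16 \right)} = 1 \cdot 15 + \frac{\left(-22\right) \left(13 - 22\right)}{-23 - 16} = 15 + \frac{\left(-22\right) \left(-9\right)}{-39} = 15 + 198 \left(- \frac{1}{39}\right) = 15 - \frac{66}{13} = \frac{129}{13}$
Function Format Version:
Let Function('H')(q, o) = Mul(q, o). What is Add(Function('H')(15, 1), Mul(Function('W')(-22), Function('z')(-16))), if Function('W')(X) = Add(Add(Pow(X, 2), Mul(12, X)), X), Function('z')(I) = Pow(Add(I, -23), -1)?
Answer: Rational(129, 13) ≈ 9.9231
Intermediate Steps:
Function('z')(I) = Pow(Add(-23, I), -1)
Function('H')(q, o) = Mul(o, q)
Function('W')(X) = Add(Pow(X, 2), Mul(13, X))
Add(Function('H')(15, 1), Mul(Function('W')(-22), Function('z')(-16))) = Add(Mul(1, 15), Mul(Mul(-22, Add(13, -22)), Pow(Add(-23, -16), -1))) = Add(15, Mul(Mul(-22, -9), Pow(-39, -1))) = Add(15, Mul(198, Rational(-1, 39))) = Add(15, Rational(-66, 13)) = Rational(129, 13)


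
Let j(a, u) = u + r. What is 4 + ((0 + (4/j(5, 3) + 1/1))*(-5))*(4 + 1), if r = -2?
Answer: -121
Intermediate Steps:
j(a, u) = -2 + u (j(a, u) = u - 2 = -2 + u)
4 + ((0 + (4/j(5, 3) + 1/1))*(-5))*(4 + 1) = 4 + ((0 + (4/(-2 + 3) + 1/1))*(-5))*(4 + 1) = 4 + ((0 + (4/1 + 1*1))*(-5))*5 = 4 + ((0 + (4*1 + 1))*(-5))*5 = 4 + ((0 + (4 + 1))*(-5))*5 = 4 + ((0 + 5)*(-5))*5 = 4 + (5*(-5))*5 = 4 - 25*5 = 4 - 125 = -121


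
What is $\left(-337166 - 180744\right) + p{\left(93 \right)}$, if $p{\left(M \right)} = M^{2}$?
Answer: $-509261$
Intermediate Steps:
$\left(-337166 - 180744\right) + p{\left(93 \right)} = \left(-337166 - 180744\right) + 93^{2} = -517910 + 8649 = -509261$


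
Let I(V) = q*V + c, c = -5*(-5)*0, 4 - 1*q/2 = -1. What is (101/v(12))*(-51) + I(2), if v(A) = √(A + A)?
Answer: 20 - 1717*√6/4 ≈ -1031.4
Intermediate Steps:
q = 10 (q = 8 - 2*(-1) = 8 + 2 = 10)
v(A) = √2*√A (v(A) = √(2*A) = √2*√A)
c = 0 (c = 25*0 = 0)
I(V) = 10*V (I(V) = 10*V + 0 = 10*V)
(101/v(12))*(-51) + I(2) = (101/((√2*√12)))*(-51) + 10*2 = (101/((√2*(2*√3))))*(-51) + 20 = (101/((2*√6)))*(-51) + 20 = (101*(√6/12))*(-51) + 20 = (101*√6/12)*(-51) + 20 = -1717*√6/4 + 20 = 20 - 1717*√6/4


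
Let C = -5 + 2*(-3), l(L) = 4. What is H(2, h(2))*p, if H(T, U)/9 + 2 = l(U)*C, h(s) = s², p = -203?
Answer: 84042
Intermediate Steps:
C = -11 (C = -5 - 6 = -11)
H(T, U) = -414 (H(T, U) = -18 + 9*(4*(-11)) = -18 + 9*(-44) = -18 - 396 = -414)
H(2, h(2))*p = -414*(-203) = 84042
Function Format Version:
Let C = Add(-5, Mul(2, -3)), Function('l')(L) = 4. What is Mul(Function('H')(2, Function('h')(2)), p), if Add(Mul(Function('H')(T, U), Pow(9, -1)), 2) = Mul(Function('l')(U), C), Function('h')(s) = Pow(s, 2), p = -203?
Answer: 84042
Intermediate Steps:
C = -11 (C = Add(-5, -6) = -11)
Function('H')(T, U) = -414 (Function('H')(T, U) = Add(-18, Mul(9, Mul(4, -11))) = Add(-18, Mul(9, -44)) = Add(-18, -396) = -414)
Mul(Function('H')(2, Function('h')(2)), p) = Mul(-414, -203) = 84042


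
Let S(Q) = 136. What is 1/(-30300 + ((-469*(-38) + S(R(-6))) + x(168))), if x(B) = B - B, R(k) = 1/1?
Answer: -1/12342 ≈ -8.1024e-5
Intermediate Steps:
R(k) = 1
x(B) = 0
1/(-30300 + ((-469*(-38) + S(R(-6))) + x(168))) = 1/(-30300 + ((-469*(-38) + 136) + 0)) = 1/(-30300 + ((17822 + 136) + 0)) = 1/(-30300 + (17958 + 0)) = 1/(-30300 + 17958) = 1/(-12342) = -1/12342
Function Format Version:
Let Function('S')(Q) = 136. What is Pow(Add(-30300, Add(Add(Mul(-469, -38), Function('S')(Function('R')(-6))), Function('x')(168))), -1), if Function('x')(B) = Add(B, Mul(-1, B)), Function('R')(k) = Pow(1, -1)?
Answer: Rational(-1, 12342) ≈ -8.1024e-5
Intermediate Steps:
Function('R')(k) = 1
Function('x')(B) = 0
Pow(Add(-30300, Add(Add(Mul(-469, -38), Function('S')(Function('R')(-6))), Function('x')(168))), -1) = Pow(Add(-30300, Add(Add(Mul(-469, -38), 136), 0)), -1) = Pow(Add(-30300, Add(Add(17822, 136), 0)), -1) = Pow(Add(-30300, Add(17958, 0)), -1) = Pow(Add(-30300, 17958), -1) = Pow(-12342, -1) = Rational(-1, 12342)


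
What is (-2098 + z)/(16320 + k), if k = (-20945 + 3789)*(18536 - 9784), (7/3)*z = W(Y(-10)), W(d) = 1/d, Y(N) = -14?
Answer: 205607/14713033216 ≈ 1.3974e-5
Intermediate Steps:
z = -3/98 (z = (3/7)/(-14) = (3/7)*(-1/14) = -3/98 ≈ -0.030612)
k = -150149312 (k = -17156*8752 = -150149312)
(-2098 + z)/(16320 + k) = (-2098 - 3/98)/(16320 - 150149312) = -205607/98/(-150132992) = -205607/98*(-1/150132992) = 205607/14713033216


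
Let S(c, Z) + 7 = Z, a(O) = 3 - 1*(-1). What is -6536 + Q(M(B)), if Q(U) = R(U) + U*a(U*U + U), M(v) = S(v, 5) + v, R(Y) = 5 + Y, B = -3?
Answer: -6556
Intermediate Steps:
a(O) = 4 (a(O) = 3 + 1 = 4)
S(c, Z) = -7 + Z
M(v) = -2 + v (M(v) = (-7 + 5) + v = -2 + v)
Q(U) = 5 + 5*U (Q(U) = (5 + U) + U*4 = (5 + U) + 4*U = 5 + 5*U)
-6536 + Q(M(B)) = -6536 + (5 + 5*(-2 - 3)) = -6536 + (5 + 5*(-5)) = -6536 + (5 - 25) = -6536 - 20 = -6556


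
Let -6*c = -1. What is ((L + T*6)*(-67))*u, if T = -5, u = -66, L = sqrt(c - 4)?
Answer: -132660 + 737*I*sqrt(138) ≈ -1.3266e+5 + 8657.8*I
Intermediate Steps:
c = 1/6 (c = -1/6*(-1) = 1/6 ≈ 0.16667)
L = I*sqrt(138)/6 (L = sqrt(1/6 - 4) = sqrt(-23/6) = I*sqrt(138)/6 ≈ 1.9579*I)
((L + T*6)*(-67))*u = ((I*sqrt(138)/6 - 5*6)*(-67))*(-66) = ((I*sqrt(138)/6 - 30)*(-67))*(-66) = ((-30 + I*sqrt(138)/6)*(-67))*(-66) = (2010 - 67*I*sqrt(138)/6)*(-66) = -132660 + 737*I*sqrt(138)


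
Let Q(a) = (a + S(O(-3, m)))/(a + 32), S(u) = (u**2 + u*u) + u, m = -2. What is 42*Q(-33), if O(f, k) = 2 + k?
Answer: 1386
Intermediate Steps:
S(u) = u + 2*u**2 (S(u) = (u**2 + u**2) + u = 2*u**2 + u = u + 2*u**2)
Q(a) = a/(32 + a) (Q(a) = (a + (2 - 2)*(1 + 2*(2 - 2)))/(a + 32) = (a + 0*(1 + 2*0))/(32 + a) = (a + 0*(1 + 0))/(32 + a) = (a + 0*1)/(32 + a) = (a + 0)/(32 + a) = a/(32 + a))
42*Q(-33) = 42*(-33/(32 - 33)) = 42*(-33/(-1)) = 42*(-33*(-1)) = 42*33 = 1386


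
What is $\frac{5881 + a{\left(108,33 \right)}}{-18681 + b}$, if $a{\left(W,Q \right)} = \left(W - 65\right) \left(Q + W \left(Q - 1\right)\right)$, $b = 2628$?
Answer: $- \frac{155908}{16053} \approx -9.7121$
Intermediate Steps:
$a{\left(W,Q \right)} = \left(-65 + W\right) \left(Q + W \left(-1 + Q\right)\right)$
$\frac{5881 + a{\left(108,33 \right)}}{-18681 + b} = \frac{5881 - \left(6789 - 384912 + 228096\right)}{-18681 + 2628} = \frac{5881 - -150027}{-16053} = \left(5881 - -150027\right) \left(- \frac{1}{16053}\right) = \left(5881 + 150027\right) \left(- \frac{1}{16053}\right) = 155908 \left(- \frac{1}{16053}\right) = - \frac{155908}{16053}$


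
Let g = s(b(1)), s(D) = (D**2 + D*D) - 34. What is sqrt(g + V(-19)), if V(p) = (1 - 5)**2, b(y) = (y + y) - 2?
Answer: 3*I*sqrt(2) ≈ 4.2426*I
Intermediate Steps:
b(y) = -2 + 2*y (b(y) = 2*y - 2 = -2 + 2*y)
s(D) = -34 + 2*D**2 (s(D) = (D**2 + D**2) - 34 = 2*D**2 - 34 = -34 + 2*D**2)
g = -34 (g = -34 + 2*(-2 + 2*1)**2 = -34 + 2*(-2 + 2)**2 = -34 + 2*0**2 = -34 + 2*0 = -34 + 0 = -34)
V(p) = 16 (V(p) = (-4)**2 = 16)
sqrt(g + V(-19)) = sqrt(-34 + 16) = sqrt(-18) = 3*I*sqrt(2)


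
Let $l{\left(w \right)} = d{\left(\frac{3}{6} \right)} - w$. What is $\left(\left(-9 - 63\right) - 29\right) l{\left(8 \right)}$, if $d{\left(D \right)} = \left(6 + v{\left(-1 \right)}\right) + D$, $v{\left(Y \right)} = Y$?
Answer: $\frac{505}{2} \approx 252.5$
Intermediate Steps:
$d{\left(D \right)} = 5 + D$ ($d{\left(D \right)} = \left(6 - 1\right) + D = 5 + D$)
$l{\left(w \right)} = \frac{11}{2} - w$ ($l{\left(w \right)} = \left(5 + \frac{3}{6}\right) - w = \left(5 + 3 \cdot \frac{1}{6}\right) - w = \left(5 + \frac{1}{2}\right) - w = \frac{11}{2} - w$)
$\left(\left(-9 - 63\right) - 29\right) l{\left(8 \right)} = \left(\left(-9 - 63\right) - 29\right) \left(\frac{11}{2} - 8\right) = \left(-72 - 29\right) \left(- \frac{5}{2}\right) = \left(-101\right) \left(- \frac{5}{2}\right) = \frac{505}{2}$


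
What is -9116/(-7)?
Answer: 9116/7 ≈ 1302.3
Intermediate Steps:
-9116/(-7) = -9116*(-⅐) = 9116/7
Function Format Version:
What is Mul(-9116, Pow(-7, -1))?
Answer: Rational(9116, 7) ≈ 1302.3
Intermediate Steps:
Mul(-9116, Pow(-7, -1)) = Mul(-9116, Rational(-1, 7)) = Rational(9116, 7)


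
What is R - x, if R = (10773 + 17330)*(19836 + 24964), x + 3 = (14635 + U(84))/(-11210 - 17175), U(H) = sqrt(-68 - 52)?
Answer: 7147424768758/5677 + 2*I*sqrt(30)/28385 ≈ 1.259e+9 + 0.00038592*I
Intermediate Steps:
U(H) = 2*I*sqrt(30) (U(H) = sqrt(-120) = 2*I*sqrt(30))
x = -19958/5677 - 2*I*sqrt(30)/28385 (x = -3 + (14635 + 2*I*sqrt(30))/(-11210 - 17175) = -3 + (14635 + 2*I*sqrt(30))/(-28385) = -3 + (14635 + 2*I*sqrt(30))*(-1/28385) = -3 + (-2927/5677 - 2*I*sqrt(30)/28385) = -19958/5677 - 2*I*sqrt(30)/28385 ≈ -3.5156 - 0.00038592*I)
R = 1259014400 (R = 28103*44800 = 1259014400)
R - x = 1259014400 - (-19958/5677 - 2*I*sqrt(30)/28385) = 1259014400 + (19958/5677 + 2*I*sqrt(30)/28385) = 7147424768758/5677 + 2*I*sqrt(30)/28385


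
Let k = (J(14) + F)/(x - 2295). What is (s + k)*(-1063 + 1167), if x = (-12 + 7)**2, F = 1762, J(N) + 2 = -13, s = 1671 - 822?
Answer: 100125116/1135 ≈ 88216.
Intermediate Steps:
s = 849
J(N) = -15 (J(N) = -2 - 13 = -15)
x = 25 (x = (-5)**2 = 25)
k = -1747/2270 (k = (-15 + 1762)/(25 - 2295) = 1747/(-2270) = 1747*(-1/2270) = -1747/2270 ≈ -0.76960)
(s + k)*(-1063 + 1167) = (849 - 1747/2270)*(-1063 + 1167) = (1925483/2270)*104 = 100125116/1135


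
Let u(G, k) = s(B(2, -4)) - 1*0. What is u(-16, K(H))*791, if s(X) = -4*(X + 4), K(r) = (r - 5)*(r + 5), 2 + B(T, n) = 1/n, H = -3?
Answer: -5537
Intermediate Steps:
B(T, n) = -2 + 1/n
K(r) = (-5 + r)*(5 + r)
s(X) = -16 - 4*X (s(X) = -4*(4 + X) = -16 - 4*X)
u(G, k) = -7 (u(G, k) = (-16 - 4*(-2 + 1/(-4))) - 1*0 = (-16 - 4*(-2 - ¼)) + 0 = (-16 - 4*(-9/4)) + 0 = (-16 + 9) + 0 = -7 + 0 = -7)
u(-16, K(H))*791 = -7*791 = -5537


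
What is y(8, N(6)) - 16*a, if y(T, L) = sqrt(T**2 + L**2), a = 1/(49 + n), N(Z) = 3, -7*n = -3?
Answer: -56/173 + sqrt(73) ≈ 8.2203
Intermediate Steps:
n = 3/7 (n = -1/7*(-3) = 3/7 ≈ 0.42857)
a = 7/346 (a = 1/(49 + 3/7) = 1/(346/7) = 7/346 ≈ 0.020231)
y(T, L) = sqrt(L**2 + T**2)
y(8, N(6)) - 16*a = sqrt(3**2 + 8**2) - 16*7/346 = sqrt(9 + 64) - 56/173 = sqrt(73) - 56/173 = -56/173 + sqrt(73)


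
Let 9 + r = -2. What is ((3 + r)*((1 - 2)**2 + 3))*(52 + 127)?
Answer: -5728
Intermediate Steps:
r = -11 (r = -9 - 2 = -11)
((3 + r)*((1 - 2)**2 + 3))*(52 + 127) = ((3 - 11)*((1 - 2)**2 + 3))*(52 + 127) = -8*((-1)**2 + 3)*179 = -8*(1 + 3)*179 = -8*4*179 = -32*179 = -5728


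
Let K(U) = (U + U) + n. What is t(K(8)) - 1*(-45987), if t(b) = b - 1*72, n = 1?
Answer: 45932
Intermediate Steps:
K(U) = 1 + 2*U (K(U) = (U + U) + 1 = 2*U + 1 = 1 + 2*U)
t(b) = -72 + b (t(b) = b - 72 = -72 + b)
t(K(8)) - 1*(-45987) = (-72 + (1 + 2*8)) - 1*(-45987) = (-72 + (1 + 16)) + 45987 = (-72 + 17) + 45987 = -55 + 45987 = 45932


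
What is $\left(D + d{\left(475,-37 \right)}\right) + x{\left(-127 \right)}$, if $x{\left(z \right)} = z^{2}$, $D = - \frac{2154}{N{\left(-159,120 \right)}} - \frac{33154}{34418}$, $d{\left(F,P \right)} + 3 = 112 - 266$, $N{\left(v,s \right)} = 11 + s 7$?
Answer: $\frac{233856512735}{14644859} \approx 15969.0$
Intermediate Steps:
$N{\left(v,s \right)} = 11 + 7 s$
$d{\left(F,P \right)} = -157$ ($d{\left(F,P \right)} = -3 + \left(112 - 266\right) = -3 - 154 = -157$)
$D = - \frac{51175213}{14644859}$ ($D = - \frac{2154}{11 + 7 \cdot 120} - \frac{33154}{34418} = - \frac{2154}{11 + 840} - \frac{16577}{17209} = - \frac{2154}{851} - \frac{16577}{17209} = - \frac{51175213}{14644859} \approx -3.4944$)
$\left(D + d{\left(475,-37 \right)}\right) + x{\left(-127 \right)} = \left(- \frac{51175213}{14644859} - 157\right) + \left(-127\right)^{2} = - \frac{2350418076}{14644859} + 16129 = \frac{233856512735}{14644859}$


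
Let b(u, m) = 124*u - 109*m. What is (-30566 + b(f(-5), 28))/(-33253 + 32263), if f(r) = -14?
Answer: 1607/45 ≈ 35.711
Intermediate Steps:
b(u, m) = -109*m + 124*u
(-30566 + b(f(-5), 28))/(-33253 + 32263) = (-30566 + (-109*28 + 124*(-14)))/(-33253 + 32263) = (-30566 + (-3052 - 1736))/(-990) = (-30566 - 4788)*(-1/990) = -35354*(-1/990) = 1607/45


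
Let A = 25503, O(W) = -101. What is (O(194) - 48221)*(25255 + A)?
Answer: -2452728076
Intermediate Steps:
(O(194) - 48221)*(25255 + A) = (-101 - 48221)*(25255 + 25503) = -48322*50758 = -2452728076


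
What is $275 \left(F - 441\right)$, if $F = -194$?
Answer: $-174625$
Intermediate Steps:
$275 \left(F - 441\right) = 275 \left(-194 - 441\right) = 275 \left(-635\right) = -174625$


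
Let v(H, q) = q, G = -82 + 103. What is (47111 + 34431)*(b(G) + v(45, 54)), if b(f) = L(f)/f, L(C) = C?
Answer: 4484810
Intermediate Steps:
G = 21
b(f) = 1 (b(f) = f/f = 1)
(47111 + 34431)*(b(G) + v(45, 54)) = (47111 + 34431)*(1 + 54) = 81542*55 = 4484810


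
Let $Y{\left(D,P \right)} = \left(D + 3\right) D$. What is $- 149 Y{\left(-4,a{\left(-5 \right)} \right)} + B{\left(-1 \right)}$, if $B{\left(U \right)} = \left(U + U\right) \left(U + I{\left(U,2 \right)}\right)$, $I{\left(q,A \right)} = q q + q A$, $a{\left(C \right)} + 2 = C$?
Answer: $-592$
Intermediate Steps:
$a{\left(C \right)} = -2 + C$
$I{\left(q,A \right)} = q^{2} + A q$
$Y{\left(D,P \right)} = D \left(3 + D\right)$ ($Y{\left(D,P \right)} = \left(3 + D\right) D = D \left(3 + D\right)$)
$B{\left(U \right)} = 2 U \left(U + U \left(2 + U\right)\right)$ ($B{\left(U \right)} = \left(U + U\right) \left(U + U \left(2 + U\right)\right) = 2 U \left(U + U \left(2 + U\right)\right)$)
$- 149 Y{\left(-4,a{\left(-5 \right)} \right)} + B{\left(-1 \right)} = - 149 \left(- 4 \left(3 - 4\right)\right) + 2 \left(-1\right)^{2} \left(3 - 1\right) = - 149 \left(\left(-4\right) \left(-1\right)\right) + 2 \cdot 1 \cdot 2 = \left(-149\right) 4 + 4 = -596 + 4 = -592$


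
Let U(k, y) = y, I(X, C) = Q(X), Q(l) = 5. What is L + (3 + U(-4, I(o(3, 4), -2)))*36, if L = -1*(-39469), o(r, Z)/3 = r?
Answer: 39757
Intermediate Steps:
o(r, Z) = 3*r
I(X, C) = 5
L = 39469
L + (3 + U(-4, I(o(3, 4), -2)))*36 = 39469 + (3 + 5)*36 = 39469 + 8*36 = 39469 + 288 = 39757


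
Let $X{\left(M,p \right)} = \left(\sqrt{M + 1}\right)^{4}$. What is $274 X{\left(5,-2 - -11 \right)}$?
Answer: $9864$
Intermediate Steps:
$X{\left(M,p \right)} = \left(1 + M\right)^{2}$ ($X{\left(M,p \right)} = \left(\sqrt{1 + M}\right)^{4} = \left(1 + M\right)^{2}$)
$274 X{\left(5,-2 - -11 \right)} = 274 \left(1 + 5\right)^{2} = 274 \cdot 6^{2} = 274 \cdot 36 = 9864$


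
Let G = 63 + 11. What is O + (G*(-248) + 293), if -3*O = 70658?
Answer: -124835/3 ≈ -41612.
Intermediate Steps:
O = -70658/3 (O = -1/3*70658 = -70658/3 ≈ -23553.)
G = 74
O + (G*(-248) + 293) = -70658/3 + (74*(-248) + 293) = -70658/3 + (-18352 + 293) = -70658/3 - 18059 = -124835/3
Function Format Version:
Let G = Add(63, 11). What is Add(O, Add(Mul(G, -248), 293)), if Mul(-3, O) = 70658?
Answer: Rational(-124835, 3) ≈ -41612.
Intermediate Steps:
O = Rational(-70658, 3) (O = Mul(Rational(-1, 3), 70658) = Rational(-70658, 3) ≈ -23553.)
G = 74
Add(O, Add(Mul(G, -248), 293)) = Add(Rational(-70658, 3), Add(Mul(74, -248), 293)) = Add(Rational(-70658, 3), Add(-18352, 293)) = Add(Rational(-70658, 3), -18059) = Rational(-124835, 3)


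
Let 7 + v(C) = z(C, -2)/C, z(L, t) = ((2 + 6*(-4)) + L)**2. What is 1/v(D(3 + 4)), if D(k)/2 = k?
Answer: -7/17 ≈ -0.41176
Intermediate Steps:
z(L, t) = (-22 + L)**2 (z(L, t) = ((2 - 24) + L)**2 = (-22 + L)**2)
D(k) = 2*k
v(C) = -7 + (-22 + C)**2/C
1/v(D(3 + 4)) = 1/(-7 + (-22 + 2*(3 + 4))**2/((2*(3 + 4)))) = 1/(-7 + (-22 + 2*7)**2/((2*7))) = 1/(-7 + (-22 + 14)**2/14) = 1/(-7 + (1/14)*(-8)**2) = 1/(-7 + (1/14)*64) = 1/(-7 + 32/7) = 1/(-17/7) = -7/17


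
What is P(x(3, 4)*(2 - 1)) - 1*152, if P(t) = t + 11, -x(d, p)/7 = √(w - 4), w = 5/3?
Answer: -141 - 7*I*√21/3 ≈ -141.0 - 10.693*I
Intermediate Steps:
w = 5/3 (w = 5*(⅓) = 5/3 ≈ 1.6667)
x(d, p) = -7*I*√21/3 (x(d, p) = -7*√(5/3 - 4) = -7*I*√21/3)
P(t) = 11 + t
P(x(3, 4)*(2 - 1)) - 1*152 = (11 + (-7*I*√21/3)*(2 - 1)) - 1*152 = (11 - 7*I*√21/3*1) - 152 = (11 - 7*I*√21/3) - 152 = -141 - 7*I*√21/3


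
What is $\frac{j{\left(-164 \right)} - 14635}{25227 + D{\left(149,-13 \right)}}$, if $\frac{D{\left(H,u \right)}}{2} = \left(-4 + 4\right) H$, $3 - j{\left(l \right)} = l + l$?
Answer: $- \frac{4768}{8409} \approx -0.56701$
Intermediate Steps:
$j{\left(l \right)} = 3 - 2 l$ ($j{\left(l \right)} = 3 - \left(l + l\right) = 3 - 2 l$)
$D{\left(H,u \right)} = 0$ ($D{\left(H,u \right)} = 2 \left(-4 + 4\right) H = 2 \cdot 0 H = 2 \cdot 0 = 0$)
$\frac{j{\left(-164 \right)} - 14635}{25227 + D{\left(149,-13 \right)}} = \frac{\left(3 - -328\right) - 14635}{25227 + 0} = \frac{\left(3 + 328\right) - 14635}{25227} = \left(331 - 14635\right) \frac{1}{25227} = \left(-14304\right) \frac{1}{25227} = - \frac{4768}{8409}$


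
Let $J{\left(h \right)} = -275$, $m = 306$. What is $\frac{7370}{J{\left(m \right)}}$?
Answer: $- \frac{134}{5} \approx -26.8$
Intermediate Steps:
$\frac{7370}{J{\left(m \right)}} = \frac{7370}{-275} = 7370 \left(- \frac{1}{275}\right) = - \frac{134}{5}$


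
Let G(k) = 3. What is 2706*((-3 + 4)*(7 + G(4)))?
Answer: 27060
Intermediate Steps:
2706*((-3 + 4)*(7 + G(4))) = 2706*((-3 + 4)*(7 + 3)) = 2706*(1*10) = 2706*10 = 27060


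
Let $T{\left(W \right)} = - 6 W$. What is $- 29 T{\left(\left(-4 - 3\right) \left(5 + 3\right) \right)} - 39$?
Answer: $-9783$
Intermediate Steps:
$- 29 T{\left(\left(-4 - 3\right) \left(5 + 3\right) \right)} - 39 = - 29 \left(- 6 \left(-4 - 3\right) \left(5 + 3\right)\right) - 39 = - 29 \left(- 6 \left(\left(-7\right) 8\right)\right) - 39 = - 29 \left(\left(-6\right) \left(-56\right)\right) - 39 = \left(-29\right) 336 - 39 = -9744 - 39 = -9783$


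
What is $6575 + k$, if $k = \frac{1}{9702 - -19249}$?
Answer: $\frac{190352826}{28951} \approx 6575.0$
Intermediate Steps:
$k = \frac{1}{28951}$ ($k = \frac{1}{9702 + 19249} = \frac{1}{28951} \approx 3.4541 \cdot 10^{-5}$)
$6575 + k = 6575 + \frac{1}{28951} = \frac{190352826}{28951}$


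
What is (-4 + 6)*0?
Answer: 0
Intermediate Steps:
(-4 + 6)*0 = 2*0 = 0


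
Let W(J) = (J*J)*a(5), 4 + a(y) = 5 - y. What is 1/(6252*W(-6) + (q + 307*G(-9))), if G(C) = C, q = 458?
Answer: -1/902593 ≈ -1.1079e-6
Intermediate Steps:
a(y) = 1 - y (a(y) = -4 + (5 - y) = 1 - y)
W(J) = -4*J² (W(J) = (J*J)*(1 - 1*5) = J²*(1 - 5) = J²*(-4) = -4*J²)
1/(6252*W(-6) + (q + 307*G(-9))) = 1/(6252*(-4*(-6)²) + (458 + 307*(-9))) = 1/(6252*(-4*36) + (458 - 2763)) = 1/(6252*(-144) - 2305) = 1/(-900288 - 2305) = 1/(-902593) = -1/902593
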